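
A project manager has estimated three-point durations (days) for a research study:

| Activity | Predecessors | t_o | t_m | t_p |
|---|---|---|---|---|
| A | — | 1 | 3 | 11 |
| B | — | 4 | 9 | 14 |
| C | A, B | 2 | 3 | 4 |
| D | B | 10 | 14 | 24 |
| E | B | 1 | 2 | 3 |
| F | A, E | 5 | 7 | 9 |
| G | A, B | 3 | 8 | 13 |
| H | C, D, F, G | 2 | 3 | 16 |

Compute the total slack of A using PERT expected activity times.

te_A = (1 + 4·3 + 11)/6 = 24/6 = 4
te_B = (4 + 4·9 + 14)/6 = 54/6 = 9
te_C = (2 + 4·3 + 4)/6 = 18/6 = 3
te_D = (10 + 4·14 + 24)/6 = 90/6 = 15
te_E = (1 + 4·2 + 3)/6 = 12/6 = 2
te_F = (5 + 4·7 + 9)/6 = 42/6 = 7
te_G = (3 + 4·8 + 13)/6 = 48/6 = 8
te_H = (2 + 4·3 + 16)/6 = 30/6 = 5

Forward pass:
ES_A = 0; EF_A = 4
ES_B = 0; EF_B = 9
ES_C = max(EF_A=4, EF_B=9) = 9; EF_C = 9+3 = 12
ES_D = 9; EF_D = 9+15 = 24
ES_E = 9; EF_E = 9+2 = 11
ES_F = max(EF_A=4, EF_E=11) = 11; EF_F = 11+7 = 18
ES_G = max(EF_A=4, EF_B=9) = 9; EF_G = 9+8 = 17
ES_H = max(EF_C=12, EF_D=24, EF_F=18, EF_G=17) = 24; EF_H = 24+5 = 29
Expected project duration μ = 29 days. Critical path: B → D → H.

Backward pass:
LF_H = 29; LS_H = 29−5 = 24
LF_G = LS_H = 24; LS_G = 24−8 = 16
LF_F = LS_H = 24; LS_F = 24−7 = 17
LF_E = LS_F = 17; LS_E = 17−2 = 15
LF_D = LS_H = 24; LS_D = 24−15 = 9
LF_C = LS_H = 24; LS_C = 24−3 = 21
LF_B = min(LS_C=21, LS_D=9, LS_E=15, LS_G=16) = 9; LS_B = 9−9 = 0
LF_A = min(LS_C=21, LS_F=17, LS_G=16) = 16; LS_A = 16−4 = 12
Slack_A = LS_A − ES_A = 12 − 0 = 12

12 days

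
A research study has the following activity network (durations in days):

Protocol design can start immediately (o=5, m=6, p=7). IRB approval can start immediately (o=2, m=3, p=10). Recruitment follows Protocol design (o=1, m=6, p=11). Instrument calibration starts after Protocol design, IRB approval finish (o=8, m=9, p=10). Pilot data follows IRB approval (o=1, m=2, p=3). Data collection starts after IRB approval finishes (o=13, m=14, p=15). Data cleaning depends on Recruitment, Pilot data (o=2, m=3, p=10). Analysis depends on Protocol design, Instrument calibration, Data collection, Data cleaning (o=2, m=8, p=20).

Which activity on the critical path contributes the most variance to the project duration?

te_Protocol design = (5 + 4·6 + 7)/6 = 36/6 = 6; σ²_Protocol design = ((7−5)/6)² = 0.111
te_IRB approval = (2 + 4·3 + 10)/6 = 24/6 = 4; σ²_IRB approval = ((10−2)/6)² = 1.778
te_Recruitment = (1 + 4·6 + 11)/6 = 36/6 = 6; σ²_Recruitment = ((11−1)/6)² = 2.778
te_Instrument calibration = (8 + 4·9 + 10)/6 = 54/6 = 9; σ²_Instrument calibration = ((10−8)/6)² = 0.111
te_Pilot data = (1 + 4·2 + 3)/6 = 12/6 = 2; σ²_Pilot data = ((3−1)/6)² = 0.111
te_Data collection = (13 + 4·14 + 15)/6 = 84/6 = 14; σ²_Data collection = ((15−13)/6)² = 0.111
te_Data cleaning = (2 + 4·3 + 10)/6 = 24/6 = 4; σ²_Data cleaning = ((10−2)/6)² = 1.778
te_Analysis = (2 + 4·8 + 20)/6 = 54/6 = 9; σ²_Analysis = ((20−2)/6)² = 9.000

Forward pass:
ES_Protocol design = 0; EF_Protocol design = 6
ES_IRB approval = 0; EF_IRB approval = 4
ES_Recruitment = 6; EF_Recruitment = 6+6 = 12
ES_Instrument calibration = max(EF_Protocol design=6, EF_IRB approval=4) = 6; EF_Instrument calibration = 6+9 = 15
ES_Pilot data = 4; EF_Pilot data = 4+2 = 6
ES_Data collection = 4; EF_Data collection = 4+14 = 18
ES_Data cleaning = max(EF_Recruitment=12, EF_Pilot data=6) = 12; EF_Data cleaning = 12+4 = 16
ES_Analysis = max(EF_Protocol design=6, EF_Instrument calibration=15, EF_Data collection=18, EF_Data cleaning=16) = 18; EF_Analysis = 18+9 = 27
Expected project duration μ = 27 days. Critical path: IRB approval → Data collection → Analysis.

Variances on critical path: σ²_IRB approval=1.778, σ²_Data collection=0.111, σ²_Analysis=9.000.
Largest is σ²_Analysis = 9.000.

Analysis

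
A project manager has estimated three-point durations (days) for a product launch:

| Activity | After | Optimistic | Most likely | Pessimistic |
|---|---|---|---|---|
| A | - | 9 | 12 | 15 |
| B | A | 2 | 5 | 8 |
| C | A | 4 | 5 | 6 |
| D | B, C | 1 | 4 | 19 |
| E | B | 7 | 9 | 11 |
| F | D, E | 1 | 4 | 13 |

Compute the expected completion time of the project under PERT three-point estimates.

31 days

te_A = (9 + 4·12 + 15)/6 = 72/6 = 12
te_B = (2 + 4·5 + 8)/6 = 30/6 = 5
te_C = (4 + 4·5 + 6)/6 = 30/6 = 5
te_D = (1 + 4·4 + 19)/6 = 36/6 = 6
te_E = (7 + 4·9 + 11)/6 = 54/6 = 9
te_F = (1 + 4·4 + 13)/6 = 30/6 = 5

Forward pass:
ES_A = 0; EF_A = 12
ES_B = 12; EF_B = 12+5 = 17
ES_C = 12; EF_C = 12+5 = 17
ES_D = max(EF_B=17, EF_C=17) = 17; EF_D = 17+6 = 23
ES_E = 17; EF_E = 17+9 = 26
ES_F = max(EF_D=23, EF_E=26) = 26; EF_F = 26+5 = 31
Expected project duration μ = 31 days. Critical path: A → B → E → F.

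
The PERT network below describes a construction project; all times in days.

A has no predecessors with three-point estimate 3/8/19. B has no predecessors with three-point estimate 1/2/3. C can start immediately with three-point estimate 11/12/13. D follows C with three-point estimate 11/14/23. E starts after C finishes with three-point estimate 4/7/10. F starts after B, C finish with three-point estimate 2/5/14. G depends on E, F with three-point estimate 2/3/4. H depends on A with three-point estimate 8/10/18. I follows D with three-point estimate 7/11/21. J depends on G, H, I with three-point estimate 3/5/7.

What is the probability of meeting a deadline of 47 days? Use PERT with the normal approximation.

te_A = (3 + 4·8 + 19)/6 = 54/6 = 9; σ²_A = ((19−3)/6)² = 7.111
te_B = (1 + 4·2 + 3)/6 = 12/6 = 2; σ²_B = ((3−1)/6)² = 0.111
te_C = (11 + 4·12 + 13)/6 = 72/6 = 12; σ²_C = ((13−11)/6)² = 0.111
te_D = (11 + 4·14 + 23)/6 = 90/6 = 15; σ²_D = ((23−11)/6)² = 4.000
te_E = (4 + 4·7 + 10)/6 = 42/6 = 7; σ²_E = ((10−4)/6)² = 1.000
te_F = (2 + 4·5 + 14)/6 = 36/6 = 6; σ²_F = ((14−2)/6)² = 4.000
te_G = (2 + 4·3 + 4)/6 = 18/6 = 3; σ²_G = ((4−2)/6)² = 0.111
te_H = (8 + 4·10 + 18)/6 = 66/6 = 11; σ²_H = ((18−8)/6)² = 2.778
te_I = (7 + 4·11 + 21)/6 = 72/6 = 12; σ²_I = ((21−7)/6)² = 5.444
te_J = (3 + 4·5 + 7)/6 = 30/6 = 5; σ²_J = ((7−3)/6)² = 0.444

Forward pass:
ES_A = 0; EF_A = 9
ES_B = 0; EF_B = 2
ES_C = 0; EF_C = 12
ES_D = 12; EF_D = 12+15 = 27
ES_E = 12; EF_E = 12+7 = 19
ES_F = max(EF_B=2, EF_C=12) = 12; EF_F = 12+6 = 18
ES_G = max(EF_E=19, EF_F=18) = 19; EF_G = 19+3 = 22
ES_H = 9; EF_H = 9+11 = 20
ES_I = 27; EF_I = 27+12 = 39
ES_J = max(EF_G=22, EF_H=20, EF_I=39) = 39; EF_J = 39+5 = 44
Expected project duration μ = 44 days. Critical path: C → D → I → J.

Variance along critical path = 0.111 + 4.000 + 5.444 + 0.444 = 10.000; σ = √10.000 = 3.162 days.
Z = (47 − 44) / 3.162 = 0.949
P(T ≤ 47) = Φ(0.949) ≈ 0.829

0.829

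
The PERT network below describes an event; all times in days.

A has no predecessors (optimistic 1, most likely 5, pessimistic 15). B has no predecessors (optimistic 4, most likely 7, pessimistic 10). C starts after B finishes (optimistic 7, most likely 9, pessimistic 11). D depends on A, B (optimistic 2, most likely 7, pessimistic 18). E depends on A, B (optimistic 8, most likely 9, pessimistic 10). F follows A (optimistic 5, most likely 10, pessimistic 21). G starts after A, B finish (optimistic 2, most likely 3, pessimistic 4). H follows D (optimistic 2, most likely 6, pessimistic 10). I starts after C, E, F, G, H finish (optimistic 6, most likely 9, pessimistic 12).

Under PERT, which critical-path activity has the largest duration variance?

D

te_A = (1 + 4·5 + 15)/6 = 36/6 = 6; σ²_A = ((15−1)/6)² = 5.444
te_B = (4 + 4·7 + 10)/6 = 42/6 = 7; σ²_B = ((10−4)/6)² = 1.000
te_C = (7 + 4·9 + 11)/6 = 54/6 = 9; σ²_C = ((11−7)/6)² = 0.444
te_D = (2 + 4·7 + 18)/6 = 48/6 = 8; σ²_D = ((18−2)/6)² = 7.111
te_E = (8 + 4·9 + 10)/6 = 54/6 = 9; σ²_E = ((10−8)/6)² = 0.111
te_F = (5 + 4·10 + 21)/6 = 66/6 = 11; σ²_F = ((21−5)/6)² = 7.111
te_G = (2 + 4·3 + 4)/6 = 18/6 = 3; σ²_G = ((4−2)/6)² = 0.111
te_H = (2 + 4·6 + 10)/6 = 36/6 = 6; σ²_H = ((10−2)/6)² = 1.778
te_I = (6 + 4·9 + 12)/6 = 54/6 = 9; σ²_I = ((12−6)/6)² = 1.000

Forward pass:
ES_A = 0; EF_A = 6
ES_B = 0; EF_B = 7
ES_C = 7; EF_C = 7+9 = 16
ES_D = max(EF_A=6, EF_B=7) = 7; EF_D = 7+8 = 15
ES_E = max(EF_A=6, EF_B=7) = 7; EF_E = 7+9 = 16
ES_F = 6; EF_F = 6+11 = 17
ES_G = max(EF_A=6, EF_B=7) = 7; EF_G = 7+3 = 10
ES_H = 15; EF_H = 15+6 = 21
ES_I = max(EF_C=16, EF_E=16, EF_F=17, EF_G=10, EF_H=21) = 21; EF_I = 21+9 = 30
Expected project duration μ = 30 days. Critical path: B → D → H → I.

Variances on critical path: σ²_B=1.000, σ²_D=7.111, σ²_H=1.778, σ²_I=1.000.
Largest is σ²_D = 7.111.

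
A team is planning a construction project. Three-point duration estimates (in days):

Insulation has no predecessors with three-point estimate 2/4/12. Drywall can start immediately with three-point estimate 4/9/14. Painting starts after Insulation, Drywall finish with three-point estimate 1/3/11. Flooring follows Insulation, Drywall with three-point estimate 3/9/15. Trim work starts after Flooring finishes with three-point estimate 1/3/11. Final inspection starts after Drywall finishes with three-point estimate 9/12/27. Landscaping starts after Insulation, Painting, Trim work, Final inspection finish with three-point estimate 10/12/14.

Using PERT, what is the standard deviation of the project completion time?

te_Insulation = (2 + 4·4 + 12)/6 = 30/6 = 5; σ²_Insulation = ((12−2)/6)² = 2.778
te_Drywall = (4 + 4·9 + 14)/6 = 54/6 = 9; σ²_Drywall = ((14−4)/6)² = 2.778
te_Painting = (1 + 4·3 + 11)/6 = 24/6 = 4; σ²_Painting = ((11−1)/6)² = 2.778
te_Flooring = (3 + 4·9 + 15)/6 = 54/6 = 9; σ²_Flooring = ((15−3)/6)² = 4.000
te_Trim work = (1 + 4·3 + 11)/6 = 24/6 = 4; σ²_Trim work = ((11−1)/6)² = 2.778
te_Final inspection = (9 + 4·12 + 27)/6 = 84/6 = 14; σ²_Final inspection = ((27−9)/6)² = 9.000
te_Landscaping = (10 + 4·12 + 14)/6 = 72/6 = 12; σ²_Landscaping = ((14−10)/6)² = 0.444

Forward pass:
ES_Insulation = 0; EF_Insulation = 5
ES_Drywall = 0; EF_Drywall = 9
ES_Painting = max(EF_Insulation=5, EF_Drywall=9) = 9; EF_Painting = 9+4 = 13
ES_Flooring = max(EF_Insulation=5, EF_Drywall=9) = 9; EF_Flooring = 9+9 = 18
ES_Trim work = 18; EF_Trim work = 18+4 = 22
ES_Final inspection = 9; EF_Final inspection = 9+14 = 23
ES_Landscaping = max(EF_Insulation=5, EF_Painting=13, EF_Trim work=22, EF_Final inspection=23) = 23; EF_Landscaping = 23+12 = 35
Expected project duration μ = 35 days. Critical path: Drywall → Final inspection → Landscaping.

Variance along critical path = 2.778 + 9.000 + 0.444 = 12.222
σ = √12.222 = 3.496 days

3.50 days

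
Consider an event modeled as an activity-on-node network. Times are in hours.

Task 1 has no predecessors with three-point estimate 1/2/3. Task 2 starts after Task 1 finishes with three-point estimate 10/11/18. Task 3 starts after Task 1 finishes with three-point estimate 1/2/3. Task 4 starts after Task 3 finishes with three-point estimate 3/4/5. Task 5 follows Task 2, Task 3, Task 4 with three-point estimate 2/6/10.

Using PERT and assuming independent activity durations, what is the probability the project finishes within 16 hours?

te_Task 1 = (1 + 4·2 + 3)/6 = 12/6 = 2; σ²_Task 1 = ((3−1)/6)² = 0.111
te_Task 2 = (10 + 4·11 + 18)/6 = 72/6 = 12; σ²_Task 2 = ((18−10)/6)² = 1.778
te_Task 3 = (1 + 4·2 + 3)/6 = 12/6 = 2; σ²_Task 3 = ((3−1)/6)² = 0.111
te_Task 4 = (3 + 4·4 + 5)/6 = 24/6 = 4; σ²_Task 4 = ((5−3)/6)² = 0.111
te_Task 5 = (2 + 4·6 + 10)/6 = 36/6 = 6; σ²_Task 5 = ((10−2)/6)² = 1.778

Forward pass:
ES_Task 1 = 0; EF_Task 1 = 2
ES_Task 2 = 2; EF_Task 2 = 2+12 = 14
ES_Task 3 = 2; EF_Task 3 = 2+2 = 4
ES_Task 4 = 4; EF_Task 4 = 4+4 = 8
ES_Task 5 = max(EF_Task 2=14, EF_Task 3=4, EF_Task 4=8) = 14; EF_Task 5 = 14+6 = 20
Expected project duration μ = 20 hours. Critical path: Task 1 → Task 2 → Task 5.

Variance along critical path = 0.111 + 1.778 + 1.778 = 3.667; σ = √3.667 = 1.915 hours.
Z = (16 − 20) / 1.915 = -2.089
P(T ≤ 16) = Φ(-2.089) ≈ 0.018

0.018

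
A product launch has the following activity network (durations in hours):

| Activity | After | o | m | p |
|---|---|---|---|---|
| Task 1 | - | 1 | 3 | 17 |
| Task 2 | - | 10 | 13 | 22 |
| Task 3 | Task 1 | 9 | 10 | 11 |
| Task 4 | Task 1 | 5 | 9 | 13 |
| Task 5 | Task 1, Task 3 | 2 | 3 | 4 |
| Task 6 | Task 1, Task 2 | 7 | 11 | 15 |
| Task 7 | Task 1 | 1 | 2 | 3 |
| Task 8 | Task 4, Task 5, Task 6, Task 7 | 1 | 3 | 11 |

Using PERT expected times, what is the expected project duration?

te_Task 1 = (1 + 4·3 + 17)/6 = 30/6 = 5
te_Task 2 = (10 + 4·13 + 22)/6 = 84/6 = 14
te_Task 3 = (9 + 4·10 + 11)/6 = 60/6 = 10
te_Task 4 = (5 + 4·9 + 13)/6 = 54/6 = 9
te_Task 5 = (2 + 4·3 + 4)/6 = 18/6 = 3
te_Task 6 = (7 + 4·11 + 15)/6 = 66/6 = 11
te_Task 7 = (1 + 4·2 + 3)/6 = 12/6 = 2
te_Task 8 = (1 + 4·3 + 11)/6 = 24/6 = 4

Forward pass:
ES_Task 1 = 0; EF_Task 1 = 5
ES_Task 2 = 0; EF_Task 2 = 14
ES_Task 3 = 5; EF_Task 3 = 5+10 = 15
ES_Task 4 = 5; EF_Task 4 = 5+9 = 14
ES_Task 5 = max(EF_Task 1=5, EF_Task 3=15) = 15; EF_Task 5 = 15+3 = 18
ES_Task 6 = max(EF_Task 1=5, EF_Task 2=14) = 14; EF_Task 6 = 14+11 = 25
ES_Task 7 = 5; EF_Task 7 = 5+2 = 7
ES_Task 8 = max(EF_Task 4=14, EF_Task 5=18, EF_Task 6=25, EF_Task 7=7) = 25; EF_Task 8 = 25+4 = 29
Expected project duration μ = 29 hours. Critical path: Task 2 → Task 6 → Task 8.

29 hours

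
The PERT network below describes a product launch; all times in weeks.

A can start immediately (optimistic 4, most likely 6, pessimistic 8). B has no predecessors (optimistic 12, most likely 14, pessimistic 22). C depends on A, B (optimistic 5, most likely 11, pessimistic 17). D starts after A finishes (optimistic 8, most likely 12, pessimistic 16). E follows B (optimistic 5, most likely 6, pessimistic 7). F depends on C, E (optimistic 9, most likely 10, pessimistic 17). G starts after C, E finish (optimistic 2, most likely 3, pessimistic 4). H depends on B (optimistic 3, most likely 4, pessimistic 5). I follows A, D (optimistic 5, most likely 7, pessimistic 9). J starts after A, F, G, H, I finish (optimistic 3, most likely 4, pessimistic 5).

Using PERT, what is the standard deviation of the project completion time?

2.94 weeks

te_A = (4 + 4·6 + 8)/6 = 36/6 = 6; σ²_A = ((8−4)/6)² = 0.444
te_B = (12 + 4·14 + 22)/6 = 90/6 = 15; σ²_B = ((22−12)/6)² = 2.778
te_C = (5 + 4·11 + 17)/6 = 66/6 = 11; σ²_C = ((17−5)/6)² = 4.000
te_D = (8 + 4·12 + 16)/6 = 72/6 = 12; σ²_D = ((16−8)/6)² = 1.778
te_E = (5 + 4·6 + 7)/6 = 36/6 = 6; σ²_E = ((7−5)/6)² = 0.111
te_F = (9 + 4·10 + 17)/6 = 66/6 = 11; σ²_F = ((17−9)/6)² = 1.778
te_G = (2 + 4·3 + 4)/6 = 18/6 = 3; σ²_G = ((4−2)/6)² = 0.111
te_H = (3 + 4·4 + 5)/6 = 24/6 = 4; σ²_H = ((5−3)/6)² = 0.111
te_I = (5 + 4·7 + 9)/6 = 42/6 = 7; σ²_I = ((9−5)/6)² = 0.444
te_J = (3 + 4·4 + 5)/6 = 24/6 = 4; σ²_J = ((5−3)/6)² = 0.111

Forward pass:
ES_A = 0; EF_A = 6
ES_B = 0; EF_B = 15
ES_C = max(EF_A=6, EF_B=15) = 15; EF_C = 15+11 = 26
ES_D = 6; EF_D = 6+12 = 18
ES_E = 15; EF_E = 15+6 = 21
ES_F = max(EF_C=26, EF_E=21) = 26; EF_F = 26+11 = 37
ES_G = max(EF_C=26, EF_E=21) = 26; EF_G = 26+3 = 29
ES_H = 15; EF_H = 15+4 = 19
ES_I = max(EF_A=6, EF_D=18) = 18; EF_I = 18+7 = 25
ES_J = max(EF_A=6, EF_F=37, EF_G=29, EF_H=19, EF_I=25) = 37; EF_J = 37+4 = 41
Expected project duration μ = 41 weeks. Critical path: B → C → F → J.

Variance along critical path = 2.778 + 4.000 + 1.778 + 0.111 = 8.667
σ = √8.667 = 2.944 weeks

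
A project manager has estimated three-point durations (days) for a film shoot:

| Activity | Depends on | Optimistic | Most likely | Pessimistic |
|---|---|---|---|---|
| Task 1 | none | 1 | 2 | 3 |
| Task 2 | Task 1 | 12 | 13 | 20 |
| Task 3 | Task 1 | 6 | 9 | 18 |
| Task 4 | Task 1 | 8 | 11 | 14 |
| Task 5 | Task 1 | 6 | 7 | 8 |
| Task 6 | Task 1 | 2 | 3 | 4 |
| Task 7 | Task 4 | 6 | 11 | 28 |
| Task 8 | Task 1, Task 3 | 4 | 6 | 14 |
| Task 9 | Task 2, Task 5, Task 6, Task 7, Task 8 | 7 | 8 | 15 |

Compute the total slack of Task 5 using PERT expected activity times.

te_Task 1 = (1 + 4·2 + 3)/6 = 12/6 = 2
te_Task 2 = (12 + 4·13 + 20)/6 = 84/6 = 14
te_Task 3 = (6 + 4·9 + 18)/6 = 60/6 = 10
te_Task 4 = (8 + 4·11 + 14)/6 = 66/6 = 11
te_Task 5 = (6 + 4·7 + 8)/6 = 42/6 = 7
te_Task 6 = (2 + 4·3 + 4)/6 = 18/6 = 3
te_Task 7 = (6 + 4·11 + 28)/6 = 78/6 = 13
te_Task 8 = (4 + 4·6 + 14)/6 = 42/6 = 7
te_Task 9 = (7 + 4·8 + 15)/6 = 54/6 = 9

Forward pass:
ES_Task 1 = 0; EF_Task 1 = 2
ES_Task 2 = 2; EF_Task 2 = 2+14 = 16
ES_Task 3 = 2; EF_Task 3 = 2+10 = 12
ES_Task 4 = 2; EF_Task 4 = 2+11 = 13
ES_Task 5 = 2; EF_Task 5 = 2+7 = 9
ES_Task 6 = 2; EF_Task 6 = 2+3 = 5
ES_Task 7 = 13; EF_Task 7 = 13+13 = 26
ES_Task 8 = max(EF_Task 1=2, EF_Task 3=12) = 12; EF_Task 8 = 12+7 = 19
ES_Task 9 = max(EF_Task 2=16, EF_Task 5=9, EF_Task 6=5, EF_Task 7=26, EF_Task 8=19) = 26; EF_Task 9 = 26+9 = 35
Expected project duration μ = 35 days. Critical path: Task 1 → Task 4 → Task 7 → Task 9.

Backward pass:
LF_Task 9 = 35; LS_Task 9 = 35−9 = 26
LF_Task 8 = LS_Task 9 = 26; LS_Task 8 = 26−7 = 19
LF_Task 7 = LS_Task 9 = 26; LS_Task 7 = 26−13 = 13
LF_Task 6 = LS_Task 9 = 26; LS_Task 6 = 26−3 = 23
LF_Task 5 = LS_Task 9 = 26; LS_Task 5 = 26−7 = 19
LF_Task 4 = LS_Task 7 = 13; LS_Task 4 = 13−11 = 2
LF_Task 3 = LS_Task 8 = 19; LS_Task 3 = 19−10 = 9
LF_Task 2 = LS_Task 9 = 26; LS_Task 2 = 26−14 = 12
LF_Task 1 = min(LS_Task 2=12, LS_Task 3=9, LS_Task 4=2, LS_Task 5=19, LS_Task 6=23, LS_Task 8=19) = 2; LS_Task 1 = 2−2 = 0
Slack_Task 5 = LS_Task 5 − ES_Task 5 = 19 − 2 = 17

17 days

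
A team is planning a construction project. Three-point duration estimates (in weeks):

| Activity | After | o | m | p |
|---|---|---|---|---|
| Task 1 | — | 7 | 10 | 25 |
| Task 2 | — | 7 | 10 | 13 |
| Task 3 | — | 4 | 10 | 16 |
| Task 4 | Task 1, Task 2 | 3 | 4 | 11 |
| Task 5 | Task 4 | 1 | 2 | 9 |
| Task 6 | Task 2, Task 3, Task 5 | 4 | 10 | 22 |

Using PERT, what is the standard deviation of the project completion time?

te_Task 1 = (7 + 4·10 + 25)/6 = 72/6 = 12; σ²_Task 1 = ((25−7)/6)² = 9.000
te_Task 2 = (7 + 4·10 + 13)/6 = 60/6 = 10; σ²_Task 2 = ((13−7)/6)² = 1.000
te_Task 3 = (4 + 4·10 + 16)/6 = 60/6 = 10; σ²_Task 3 = ((16−4)/6)² = 4.000
te_Task 4 = (3 + 4·4 + 11)/6 = 30/6 = 5; σ²_Task 4 = ((11−3)/6)² = 1.778
te_Task 5 = (1 + 4·2 + 9)/6 = 18/6 = 3; σ²_Task 5 = ((9−1)/6)² = 1.778
te_Task 6 = (4 + 4·10 + 22)/6 = 66/6 = 11; σ²_Task 6 = ((22−4)/6)² = 9.000

Forward pass:
ES_Task 1 = 0; EF_Task 1 = 12
ES_Task 2 = 0; EF_Task 2 = 10
ES_Task 3 = 0; EF_Task 3 = 10
ES_Task 4 = max(EF_Task 1=12, EF_Task 2=10) = 12; EF_Task 4 = 12+5 = 17
ES_Task 5 = 17; EF_Task 5 = 17+3 = 20
ES_Task 6 = max(EF_Task 2=10, EF_Task 3=10, EF_Task 5=20) = 20; EF_Task 6 = 20+11 = 31
Expected project duration μ = 31 weeks. Critical path: Task 1 → Task 4 → Task 5 → Task 6.

Variance along critical path = 9.000 + 1.778 + 1.778 + 9.000 = 21.556
σ = √21.556 = 4.643 weeks

4.64 weeks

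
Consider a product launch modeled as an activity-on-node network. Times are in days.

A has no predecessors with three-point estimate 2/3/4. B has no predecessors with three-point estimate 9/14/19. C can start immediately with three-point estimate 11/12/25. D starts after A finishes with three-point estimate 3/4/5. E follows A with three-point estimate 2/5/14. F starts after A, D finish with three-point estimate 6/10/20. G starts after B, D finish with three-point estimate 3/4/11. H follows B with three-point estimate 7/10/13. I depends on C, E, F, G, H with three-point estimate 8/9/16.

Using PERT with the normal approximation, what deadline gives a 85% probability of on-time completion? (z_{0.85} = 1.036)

te_A = (2 + 4·3 + 4)/6 = 18/6 = 3; σ²_A = ((4−2)/6)² = 0.111
te_B = (9 + 4·14 + 19)/6 = 84/6 = 14; σ²_B = ((19−9)/6)² = 2.778
te_C = (11 + 4·12 + 25)/6 = 84/6 = 14; σ²_C = ((25−11)/6)² = 5.444
te_D = (3 + 4·4 + 5)/6 = 24/6 = 4; σ²_D = ((5−3)/6)² = 0.111
te_E = (2 + 4·5 + 14)/6 = 36/6 = 6; σ²_E = ((14−2)/6)² = 4.000
te_F = (6 + 4·10 + 20)/6 = 66/6 = 11; σ²_F = ((20−6)/6)² = 5.444
te_G = (3 + 4·4 + 11)/6 = 30/6 = 5; σ²_G = ((11−3)/6)² = 1.778
te_H = (7 + 4·10 + 13)/6 = 60/6 = 10; σ²_H = ((13−7)/6)² = 1.000
te_I = (8 + 4·9 + 16)/6 = 60/6 = 10; σ²_I = ((16−8)/6)² = 1.778

Forward pass:
ES_A = 0; EF_A = 3
ES_B = 0; EF_B = 14
ES_C = 0; EF_C = 14
ES_D = 3; EF_D = 3+4 = 7
ES_E = 3; EF_E = 3+6 = 9
ES_F = max(EF_A=3, EF_D=7) = 7; EF_F = 7+11 = 18
ES_G = max(EF_B=14, EF_D=7) = 14; EF_G = 14+5 = 19
ES_H = 14; EF_H = 14+10 = 24
ES_I = max(EF_C=14, EF_E=9, EF_F=18, EF_G=19, EF_H=24) = 24; EF_I = 24+10 = 34
Expected project duration μ = 34 days. Critical path: B → H → I.

Variance along critical path = 2.778 + 1.000 + 1.778 = 5.556; σ = 2.357 days.
D = μ + z·σ = 34 + 1.036·2.357 = 36.4 days

36.4 days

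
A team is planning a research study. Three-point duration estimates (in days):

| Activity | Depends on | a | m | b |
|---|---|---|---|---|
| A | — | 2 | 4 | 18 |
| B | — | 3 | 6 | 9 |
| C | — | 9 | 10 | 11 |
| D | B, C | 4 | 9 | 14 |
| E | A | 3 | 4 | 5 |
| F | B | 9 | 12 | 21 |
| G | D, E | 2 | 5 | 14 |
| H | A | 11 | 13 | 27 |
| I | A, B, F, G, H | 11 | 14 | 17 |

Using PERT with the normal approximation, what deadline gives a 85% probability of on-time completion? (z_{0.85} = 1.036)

te_A = (2 + 4·4 + 18)/6 = 36/6 = 6; σ²_A = ((18−2)/6)² = 7.111
te_B = (3 + 4·6 + 9)/6 = 36/6 = 6; σ²_B = ((9−3)/6)² = 1.000
te_C = (9 + 4·10 + 11)/6 = 60/6 = 10; σ²_C = ((11−9)/6)² = 0.111
te_D = (4 + 4·9 + 14)/6 = 54/6 = 9; σ²_D = ((14−4)/6)² = 2.778
te_E = (3 + 4·4 + 5)/6 = 24/6 = 4; σ²_E = ((5−3)/6)² = 0.111
te_F = (9 + 4·12 + 21)/6 = 78/6 = 13; σ²_F = ((21−9)/6)² = 4.000
te_G = (2 + 4·5 + 14)/6 = 36/6 = 6; σ²_G = ((14−2)/6)² = 4.000
te_H = (11 + 4·13 + 27)/6 = 90/6 = 15; σ²_H = ((27−11)/6)² = 7.111
te_I = (11 + 4·14 + 17)/6 = 84/6 = 14; σ²_I = ((17−11)/6)² = 1.000

Forward pass:
ES_A = 0; EF_A = 6
ES_B = 0; EF_B = 6
ES_C = 0; EF_C = 10
ES_D = max(EF_B=6, EF_C=10) = 10; EF_D = 10+9 = 19
ES_E = 6; EF_E = 6+4 = 10
ES_F = 6; EF_F = 6+13 = 19
ES_G = max(EF_D=19, EF_E=10) = 19; EF_G = 19+6 = 25
ES_H = 6; EF_H = 6+15 = 21
ES_I = max(EF_A=6, EF_B=6, EF_F=19, EF_G=25, EF_H=21) = 25; EF_I = 25+14 = 39
Expected project duration μ = 39 days. Critical path: C → D → G → I.

Variance along critical path = 0.111 + 2.778 + 4.000 + 1.000 = 7.889; σ = 2.809 days.
D = μ + z·σ = 39 + 1.036·2.809 = 41.9 days

41.9 days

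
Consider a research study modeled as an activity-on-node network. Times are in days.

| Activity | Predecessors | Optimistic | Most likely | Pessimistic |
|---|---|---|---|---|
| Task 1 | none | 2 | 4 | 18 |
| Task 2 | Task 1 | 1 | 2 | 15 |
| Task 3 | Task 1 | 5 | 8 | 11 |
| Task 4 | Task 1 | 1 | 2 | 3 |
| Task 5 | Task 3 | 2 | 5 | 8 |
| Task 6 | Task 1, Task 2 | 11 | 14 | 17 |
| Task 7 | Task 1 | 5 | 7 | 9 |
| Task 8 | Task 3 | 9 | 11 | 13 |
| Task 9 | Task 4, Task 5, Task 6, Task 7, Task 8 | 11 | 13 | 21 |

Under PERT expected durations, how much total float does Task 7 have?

12 days

te_Task 1 = (2 + 4·4 + 18)/6 = 36/6 = 6
te_Task 2 = (1 + 4·2 + 15)/6 = 24/6 = 4
te_Task 3 = (5 + 4·8 + 11)/6 = 48/6 = 8
te_Task 4 = (1 + 4·2 + 3)/6 = 12/6 = 2
te_Task 5 = (2 + 4·5 + 8)/6 = 30/6 = 5
te_Task 6 = (11 + 4·14 + 17)/6 = 84/6 = 14
te_Task 7 = (5 + 4·7 + 9)/6 = 42/6 = 7
te_Task 8 = (9 + 4·11 + 13)/6 = 66/6 = 11
te_Task 9 = (11 + 4·13 + 21)/6 = 84/6 = 14

Forward pass:
ES_Task 1 = 0; EF_Task 1 = 6
ES_Task 2 = 6; EF_Task 2 = 6+4 = 10
ES_Task 3 = 6; EF_Task 3 = 6+8 = 14
ES_Task 4 = 6; EF_Task 4 = 6+2 = 8
ES_Task 5 = 14; EF_Task 5 = 14+5 = 19
ES_Task 6 = max(EF_Task 1=6, EF_Task 2=10) = 10; EF_Task 6 = 10+14 = 24
ES_Task 7 = 6; EF_Task 7 = 6+7 = 13
ES_Task 8 = 14; EF_Task 8 = 14+11 = 25
ES_Task 9 = max(EF_Task 4=8, EF_Task 5=19, EF_Task 6=24, EF_Task 7=13, EF_Task 8=25) = 25; EF_Task 9 = 25+14 = 39
Expected project duration μ = 39 days. Critical path: Task 1 → Task 3 → Task 8 → Task 9.

Backward pass:
LF_Task 9 = 39; LS_Task 9 = 39−14 = 25
LF_Task 8 = LS_Task 9 = 25; LS_Task 8 = 25−11 = 14
LF_Task 7 = LS_Task 9 = 25; LS_Task 7 = 25−7 = 18
LF_Task 6 = LS_Task 9 = 25; LS_Task 6 = 25−14 = 11
LF_Task 5 = LS_Task 9 = 25; LS_Task 5 = 25−5 = 20
LF_Task 4 = LS_Task 9 = 25; LS_Task 4 = 25−2 = 23
LF_Task 3 = min(LS_Task 5=20, LS_Task 8=14) = 14; LS_Task 3 = 14−8 = 6
LF_Task 2 = LS_Task 6 = 11; LS_Task 2 = 11−4 = 7
LF_Task 1 = min(LS_Task 2=7, LS_Task 3=6, LS_Task 4=23, LS_Task 6=11, LS_Task 7=18) = 6; LS_Task 1 = 6−6 = 0
Slack_Task 7 = LS_Task 7 − ES_Task 7 = 18 − 6 = 12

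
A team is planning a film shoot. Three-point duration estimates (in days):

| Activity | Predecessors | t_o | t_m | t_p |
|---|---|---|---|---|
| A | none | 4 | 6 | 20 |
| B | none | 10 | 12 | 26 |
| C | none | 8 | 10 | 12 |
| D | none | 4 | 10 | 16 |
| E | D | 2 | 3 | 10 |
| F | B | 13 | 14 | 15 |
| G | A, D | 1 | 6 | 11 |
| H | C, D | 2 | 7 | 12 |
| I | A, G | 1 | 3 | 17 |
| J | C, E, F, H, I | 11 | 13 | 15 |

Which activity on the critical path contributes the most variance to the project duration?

te_A = (4 + 4·6 + 20)/6 = 48/6 = 8; σ²_A = ((20−4)/6)² = 7.111
te_B = (10 + 4·12 + 26)/6 = 84/6 = 14; σ²_B = ((26−10)/6)² = 7.111
te_C = (8 + 4·10 + 12)/6 = 60/6 = 10; σ²_C = ((12−8)/6)² = 0.444
te_D = (4 + 4·10 + 16)/6 = 60/6 = 10; σ²_D = ((16−4)/6)² = 4.000
te_E = (2 + 4·3 + 10)/6 = 24/6 = 4; σ²_E = ((10−2)/6)² = 1.778
te_F = (13 + 4·14 + 15)/6 = 84/6 = 14; σ²_F = ((15−13)/6)² = 0.111
te_G = (1 + 4·6 + 11)/6 = 36/6 = 6; σ²_G = ((11−1)/6)² = 2.778
te_H = (2 + 4·7 + 12)/6 = 42/6 = 7; σ²_H = ((12−2)/6)² = 2.778
te_I = (1 + 4·3 + 17)/6 = 30/6 = 5; σ²_I = ((17−1)/6)² = 7.111
te_J = (11 + 4·13 + 15)/6 = 78/6 = 13; σ²_J = ((15−11)/6)² = 0.444

Forward pass:
ES_A = 0; EF_A = 8
ES_B = 0; EF_B = 14
ES_C = 0; EF_C = 10
ES_D = 0; EF_D = 10
ES_E = 10; EF_E = 10+4 = 14
ES_F = 14; EF_F = 14+14 = 28
ES_G = max(EF_A=8, EF_D=10) = 10; EF_G = 10+6 = 16
ES_H = max(EF_C=10, EF_D=10) = 10; EF_H = 10+7 = 17
ES_I = max(EF_A=8, EF_G=16) = 16; EF_I = 16+5 = 21
ES_J = max(EF_C=10, EF_E=14, EF_F=28, EF_H=17, EF_I=21) = 28; EF_J = 28+13 = 41
Expected project duration μ = 41 days. Critical path: B → F → J.

Variances on critical path: σ²_B=7.111, σ²_F=0.111, σ²_J=0.444.
Largest is σ²_B = 7.111.

B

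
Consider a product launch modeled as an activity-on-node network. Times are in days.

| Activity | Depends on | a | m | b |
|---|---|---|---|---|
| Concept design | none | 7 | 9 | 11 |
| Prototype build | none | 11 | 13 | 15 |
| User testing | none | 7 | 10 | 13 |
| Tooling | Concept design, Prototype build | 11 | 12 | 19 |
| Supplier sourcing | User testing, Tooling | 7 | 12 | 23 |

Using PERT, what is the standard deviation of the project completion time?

te_Concept design = (7 + 4·9 + 11)/6 = 54/6 = 9; σ²_Concept design = ((11−7)/6)² = 0.444
te_Prototype build = (11 + 4·13 + 15)/6 = 78/6 = 13; σ²_Prototype build = ((15−11)/6)² = 0.444
te_User testing = (7 + 4·10 + 13)/6 = 60/6 = 10; σ²_User testing = ((13−7)/6)² = 1.000
te_Tooling = (11 + 4·12 + 19)/6 = 78/6 = 13; σ²_Tooling = ((19−11)/6)² = 1.778
te_Supplier sourcing = (7 + 4·12 + 23)/6 = 78/6 = 13; σ²_Supplier sourcing = ((23−7)/6)² = 7.111

Forward pass:
ES_Concept design = 0; EF_Concept design = 9
ES_Prototype build = 0; EF_Prototype build = 13
ES_User testing = 0; EF_User testing = 10
ES_Tooling = max(EF_Concept design=9, EF_Prototype build=13) = 13; EF_Tooling = 13+13 = 26
ES_Supplier sourcing = max(EF_User testing=10, EF_Tooling=26) = 26; EF_Supplier sourcing = 26+13 = 39
Expected project duration μ = 39 days. Critical path: Prototype build → Tooling → Supplier sourcing.

Variance along critical path = 0.444 + 1.778 + 7.111 = 9.333
σ = √9.333 = 3.055 days

3.06 days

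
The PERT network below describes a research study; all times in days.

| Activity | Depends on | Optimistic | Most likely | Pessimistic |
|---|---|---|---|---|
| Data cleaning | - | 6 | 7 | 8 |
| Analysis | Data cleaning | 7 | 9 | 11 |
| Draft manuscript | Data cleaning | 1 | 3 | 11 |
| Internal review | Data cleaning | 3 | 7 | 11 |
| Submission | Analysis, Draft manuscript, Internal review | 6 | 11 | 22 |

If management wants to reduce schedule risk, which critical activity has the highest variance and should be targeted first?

te_Data cleaning = (6 + 4·7 + 8)/6 = 42/6 = 7; σ²_Data cleaning = ((8−6)/6)² = 0.111
te_Analysis = (7 + 4·9 + 11)/6 = 54/6 = 9; σ²_Analysis = ((11−7)/6)² = 0.444
te_Draft manuscript = (1 + 4·3 + 11)/6 = 24/6 = 4; σ²_Draft manuscript = ((11−1)/6)² = 2.778
te_Internal review = (3 + 4·7 + 11)/6 = 42/6 = 7; σ²_Internal review = ((11−3)/6)² = 1.778
te_Submission = (6 + 4·11 + 22)/6 = 72/6 = 12; σ²_Submission = ((22−6)/6)² = 7.111

Forward pass:
ES_Data cleaning = 0; EF_Data cleaning = 7
ES_Analysis = 7; EF_Analysis = 7+9 = 16
ES_Draft manuscript = 7; EF_Draft manuscript = 7+4 = 11
ES_Internal review = 7; EF_Internal review = 7+7 = 14
ES_Submission = max(EF_Analysis=16, EF_Draft manuscript=11, EF_Internal review=14) = 16; EF_Submission = 16+12 = 28
Expected project duration μ = 28 days. Critical path: Data cleaning → Analysis → Submission.

Variances on critical path: σ²_Data cleaning=0.111, σ²_Analysis=0.444, σ²_Submission=7.111.
Largest is σ²_Submission = 7.111.

Submission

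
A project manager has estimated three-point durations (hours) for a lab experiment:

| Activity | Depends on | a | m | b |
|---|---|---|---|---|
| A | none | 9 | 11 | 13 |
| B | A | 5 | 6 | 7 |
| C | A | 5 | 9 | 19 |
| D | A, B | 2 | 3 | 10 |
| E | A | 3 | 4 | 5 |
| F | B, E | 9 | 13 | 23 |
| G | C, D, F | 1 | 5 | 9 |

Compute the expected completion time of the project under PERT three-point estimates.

te_A = (9 + 4·11 + 13)/6 = 66/6 = 11
te_B = (5 + 4·6 + 7)/6 = 36/6 = 6
te_C = (5 + 4·9 + 19)/6 = 60/6 = 10
te_D = (2 + 4·3 + 10)/6 = 24/6 = 4
te_E = (3 + 4·4 + 5)/6 = 24/6 = 4
te_F = (9 + 4·13 + 23)/6 = 84/6 = 14
te_G = (1 + 4·5 + 9)/6 = 30/6 = 5

Forward pass:
ES_A = 0; EF_A = 11
ES_B = 11; EF_B = 11+6 = 17
ES_C = 11; EF_C = 11+10 = 21
ES_D = max(EF_A=11, EF_B=17) = 17; EF_D = 17+4 = 21
ES_E = 11; EF_E = 11+4 = 15
ES_F = max(EF_B=17, EF_E=15) = 17; EF_F = 17+14 = 31
ES_G = max(EF_C=21, EF_D=21, EF_F=31) = 31; EF_G = 31+5 = 36
Expected project duration μ = 36 hours. Critical path: A → B → F → G.

36 hours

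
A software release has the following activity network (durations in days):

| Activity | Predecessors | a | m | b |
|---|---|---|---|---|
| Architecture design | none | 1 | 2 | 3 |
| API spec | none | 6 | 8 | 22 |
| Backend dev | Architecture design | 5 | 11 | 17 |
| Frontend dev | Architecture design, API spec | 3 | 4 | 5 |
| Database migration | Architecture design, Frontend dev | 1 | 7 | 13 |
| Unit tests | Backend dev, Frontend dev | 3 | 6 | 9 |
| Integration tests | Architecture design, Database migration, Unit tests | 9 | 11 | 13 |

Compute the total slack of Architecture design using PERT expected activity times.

te_Architecture design = (1 + 4·2 + 3)/6 = 12/6 = 2
te_API spec = (6 + 4·8 + 22)/6 = 60/6 = 10
te_Backend dev = (5 + 4·11 + 17)/6 = 66/6 = 11
te_Frontend dev = (3 + 4·4 + 5)/6 = 24/6 = 4
te_Database migration = (1 + 4·7 + 13)/6 = 42/6 = 7
te_Unit tests = (3 + 4·6 + 9)/6 = 36/6 = 6
te_Integration tests = (9 + 4·11 + 13)/6 = 66/6 = 11

Forward pass:
ES_Architecture design = 0; EF_Architecture design = 2
ES_API spec = 0; EF_API spec = 10
ES_Backend dev = 2; EF_Backend dev = 2+11 = 13
ES_Frontend dev = max(EF_Architecture design=2, EF_API spec=10) = 10; EF_Frontend dev = 10+4 = 14
ES_Database migration = max(EF_Architecture design=2, EF_Frontend dev=14) = 14; EF_Database migration = 14+7 = 21
ES_Unit tests = max(EF_Backend dev=13, EF_Frontend dev=14) = 14; EF_Unit tests = 14+6 = 20
ES_Integration tests = max(EF_Architecture design=2, EF_Database migration=21, EF_Unit tests=20) = 21; EF_Integration tests = 21+11 = 32
Expected project duration μ = 32 days. Critical path: API spec → Frontend dev → Database migration → Integration tests.

Backward pass:
LF_Integration tests = 32; LS_Integration tests = 32−11 = 21
LF_Unit tests = LS_Integration tests = 21; LS_Unit tests = 21−6 = 15
LF_Database migration = LS_Integration tests = 21; LS_Database migration = 21−7 = 14
LF_Frontend dev = min(LS_Database migration=14, LS_Unit tests=15) = 14; LS_Frontend dev = 14−4 = 10
LF_Backend dev = LS_Unit tests = 15; LS_Backend dev = 15−11 = 4
LF_API spec = LS_Frontend dev = 10; LS_API spec = 10−10 = 0
LF_Architecture design = min(LS_Backend dev=4, LS_Frontend dev=10, LS_Database migration=14, LS_Integration tests=21) = 4; LS_Architecture design = 4−2 = 2
Slack_Architecture design = LS_Architecture design − ES_Architecture design = 2 − 0 = 2

2 days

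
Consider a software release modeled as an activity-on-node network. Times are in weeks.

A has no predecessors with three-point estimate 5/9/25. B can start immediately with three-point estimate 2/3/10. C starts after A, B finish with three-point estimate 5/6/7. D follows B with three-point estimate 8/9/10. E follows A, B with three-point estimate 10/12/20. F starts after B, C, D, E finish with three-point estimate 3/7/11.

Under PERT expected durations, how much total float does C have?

te_A = (5 + 4·9 + 25)/6 = 66/6 = 11
te_B = (2 + 4·3 + 10)/6 = 24/6 = 4
te_C = (5 + 4·6 + 7)/6 = 36/6 = 6
te_D = (8 + 4·9 + 10)/6 = 54/6 = 9
te_E = (10 + 4·12 + 20)/6 = 78/6 = 13
te_F = (3 + 4·7 + 11)/6 = 42/6 = 7

Forward pass:
ES_A = 0; EF_A = 11
ES_B = 0; EF_B = 4
ES_C = max(EF_A=11, EF_B=4) = 11; EF_C = 11+6 = 17
ES_D = 4; EF_D = 4+9 = 13
ES_E = max(EF_A=11, EF_B=4) = 11; EF_E = 11+13 = 24
ES_F = max(EF_B=4, EF_C=17, EF_D=13, EF_E=24) = 24; EF_F = 24+7 = 31
Expected project duration μ = 31 weeks. Critical path: A → E → F.

Backward pass:
LF_F = 31; LS_F = 31−7 = 24
LF_E = LS_F = 24; LS_E = 24−13 = 11
LF_D = LS_F = 24; LS_D = 24−9 = 15
LF_C = LS_F = 24; LS_C = 24−6 = 18
LF_B = min(LS_C=18, LS_D=15, LS_E=11, LS_F=24) = 11; LS_B = 11−4 = 7
LF_A = min(LS_C=18, LS_E=11) = 11; LS_A = 11−11 = 0
Slack_C = LS_C − ES_C = 18 − 11 = 7

7 weeks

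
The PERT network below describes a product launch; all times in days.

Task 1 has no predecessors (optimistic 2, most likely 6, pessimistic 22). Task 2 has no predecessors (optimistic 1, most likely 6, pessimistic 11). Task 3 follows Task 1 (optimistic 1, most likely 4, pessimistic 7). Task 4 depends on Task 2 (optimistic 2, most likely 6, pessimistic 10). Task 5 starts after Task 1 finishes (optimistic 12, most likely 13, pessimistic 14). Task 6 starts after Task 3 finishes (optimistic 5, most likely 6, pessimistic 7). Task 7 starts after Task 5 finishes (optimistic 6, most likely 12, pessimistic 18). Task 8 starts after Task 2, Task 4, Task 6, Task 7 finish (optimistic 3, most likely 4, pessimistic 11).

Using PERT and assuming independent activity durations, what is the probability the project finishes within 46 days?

te_Task 1 = (2 + 4·6 + 22)/6 = 48/6 = 8; σ²_Task 1 = ((22−2)/6)² = 11.111
te_Task 2 = (1 + 4·6 + 11)/6 = 36/6 = 6; σ²_Task 2 = ((11−1)/6)² = 2.778
te_Task 3 = (1 + 4·4 + 7)/6 = 24/6 = 4; σ²_Task 3 = ((7−1)/6)² = 1.000
te_Task 4 = (2 + 4·6 + 10)/6 = 36/6 = 6; σ²_Task 4 = ((10−2)/6)² = 1.778
te_Task 5 = (12 + 4·13 + 14)/6 = 78/6 = 13; σ²_Task 5 = ((14−12)/6)² = 0.111
te_Task 6 = (5 + 4·6 + 7)/6 = 36/6 = 6; σ²_Task 6 = ((7−5)/6)² = 0.111
te_Task 7 = (6 + 4·12 + 18)/6 = 72/6 = 12; σ²_Task 7 = ((18−6)/6)² = 4.000
te_Task 8 = (3 + 4·4 + 11)/6 = 30/6 = 5; σ²_Task 8 = ((11−3)/6)² = 1.778

Forward pass:
ES_Task 1 = 0; EF_Task 1 = 8
ES_Task 2 = 0; EF_Task 2 = 6
ES_Task 3 = 8; EF_Task 3 = 8+4 = 12
ES_Task 4 = 6; EF_Task 4 = 6+6 = 12
ES_Task 5 = 8; EF_Task 5 = 8+13 = 21
ES_Task 6 = 12; EF_Task 6 = 12+6 = 18
ES_Task 7 = 21; EF_Task 7 = 21+12 = 33
ES_Task 8 = max(EF_Task 2=6, EF_Task 4=12, EF_Task 6=18, EF_Task 7=33) = 33; EF_Task 8 = 33+5 = 38
Expected project duration μ = 38 days. Critical path: Task 1 → Task 5 → Task 7 → Task 8.

Variance along critical path = 11.111 + 0.111 + 4.000 + 1.778 = 17.000; σ = √17.000 = 4.123 days.
Z = (46 − 38) / 4.123 = 1.940
P(T ≤ 46) = Φ(1.940) ≈ 0.974

0.974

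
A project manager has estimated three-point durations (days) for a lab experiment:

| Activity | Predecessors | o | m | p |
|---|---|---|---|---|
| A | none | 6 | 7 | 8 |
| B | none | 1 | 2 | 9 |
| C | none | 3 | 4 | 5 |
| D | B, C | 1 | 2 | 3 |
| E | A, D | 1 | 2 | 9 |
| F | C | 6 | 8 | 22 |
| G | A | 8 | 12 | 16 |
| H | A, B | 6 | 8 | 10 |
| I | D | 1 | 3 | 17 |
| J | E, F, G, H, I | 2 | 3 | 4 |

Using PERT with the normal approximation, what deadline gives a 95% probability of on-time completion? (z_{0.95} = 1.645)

24.3 days

te_A = (6 + 4·7 + 8)/6 = 42/6 = 7; σ²_A = ((8−6)/6)² = 0.111
te_B = (1 + 4·2 + 9)/6 = 18/6 = 3; σ²_B = ((9−1)/6)² = 1.778
te_C = (3 + 4·4 + 5)/6 = 24/6 = 4; σ²_C = ((5−3)/6)² = 0.111
te_D = (1 + 4·2 + 3)/6 = 12/6 = 2; σ²_D = ((3−1)/6)² = 0.111
te_E = (1 + 4·2 + 9)/6 = 18/6 = 3; σ²_E = ((9−1)/6)² = 1.778
te_F = (6 + 4·8 + 22)/6 = 60/6 = 10; σ²_F = ((22−6)/6)² = 7.111
te_G = (8 + 4·12 + 16)/6 = 72/6 = 12; σ²_G = ((16−8)/6)² = 1.778
te_H = (6 + 4·8 + 10)/6 = 48/6 = 8; σ²_H = ((10−6)/6)² = 0.444
te_I = (1 + 4·3 + 17)/6 = 30/6 = 5; σ²_I = ((17−1)/6)² = 7.111
te_J = (2 + 4·3 + 4)/6 = 18/6 = 3; σ²_J = ((4−2)/6)² = 0.111

Forward pass:
ES_A = 0; EF_A = 7
ES_B = 0; EF_B = 3
ES_C = 0; EF_C = 4
ES_D = max(EF_B=3, EF_C=4) = 4; EF_D = 4+2 = 6
ES_E = max(EF_A=7, EF_D=6) = 7; EF_E = 7+3 = 10
ES_F = 4; EF_F = 4+10 = 14
ES_G = 7; EF_G = 7+12 = 19
ES_H = max(EF_A=7, EF_B=3) = 7; EF_H = 7+8 = 15
ES_I = 6; EF_I = 6+5 = 11
ES_J = max(EF_E=10, EF_F=14, EF_G=19, EF_H=15, EF_I=11) = 19; EF_J = 19+3 = 22
Expected project duration μ = 22 days. Critical path: A → G → J.

Variance along critical path = 0.111 + 1.778 + 0.111 = 2.000; σ = 1.414 days.
D = μ + z·σ = 22 + 1.645·1.414 = 24.3 days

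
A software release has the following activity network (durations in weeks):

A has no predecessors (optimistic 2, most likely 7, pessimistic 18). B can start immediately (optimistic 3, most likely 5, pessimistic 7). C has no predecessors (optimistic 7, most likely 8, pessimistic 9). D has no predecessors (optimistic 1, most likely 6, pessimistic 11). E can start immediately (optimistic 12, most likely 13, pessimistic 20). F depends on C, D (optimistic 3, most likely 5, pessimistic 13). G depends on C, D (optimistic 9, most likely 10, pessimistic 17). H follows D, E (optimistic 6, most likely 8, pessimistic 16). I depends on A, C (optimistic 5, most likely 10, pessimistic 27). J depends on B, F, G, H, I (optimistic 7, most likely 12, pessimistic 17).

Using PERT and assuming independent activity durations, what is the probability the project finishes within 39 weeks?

te_A = (2 + 4·7 + 18)/6 = 48/6 = 8; σ²_A = ((18−2)/6)² = 7.111
te_B = (3 + 4·5 + 7)/6 = 30/6 = 5; σ²_B = ((7−3)/6)² = 0.444
te_C = (7 + 4·8 + 9)/6 = 48/6 = 8; σ²_C = ((9−7)/6)² = 0.111
te_D = (1 + 4·6 + 11)/6 = 36/6 = 6; σ²_D = ((11−1)/6)² = 2.778
te_E = (12 + 4·13 + 20)/6 = 84/6 = 14; σ²_E = ((20−12)/6)² = 1.778
te_F = (3 + 4·5 + 13)/6 = 36/6 = 6; σ²_F = ((13−3)/6)² = 2.778
te_G = (9 + 4·10 + 17)/6 = 66/6 = 11; σ²_G = ((17−9)/6)² = 1.778
te_H = (6 + 4·8 + 16)/6 = 54/6 = 9; σ²_H = ((16−6)/6)² = 2.778
te_I = (5 + 4·10 + 27)/6 = 72/6 = 12; σ²_I = ((27−5)/6)² = 13.444
te_J = (7 + 4·12 + 17)/6 = 72/6 = 12; σ²_J = ((17−7)/6)² = 2.778

Forward pass:
ES_A = 0; EF_A = 8
ES_B = 0; EF_B = 5
ES_C = 0; EF_C = 8
ES_D = 0; EF_D = 6
ES_E = 0; EF_E = 14
ES_F = max(EF_C=8, EF_D=6) = 8; EF_F = 8+6 = 14
ES_G = max(EF_C=8, EF_D=6) = 8; EF_G = 8+11 = 19
ES_H = max(EF_D=6, EF_E=14) = 14; EF_H = 14+9 = 23
ES_I = max(EF_A=8, EF_C=8) = 8; EF_I = 8+12 = 20
ES_J = max(EF_B=5, EF_F=14, EF_G=19, EF_H=23, EF_I=20) = 23; EF_J = 23+12 = 35
Expected project duration μ = 35 weeks. Critical path: E → H → J.

Variance along critical path = 1.778 + 2.778 + 2.778 = 7.333; σ = √7.333 = 2.708 weeks.
Z = (39 − 35) / 2.708 = 1.477
P(T ≤ 39) = Φ(1.477) ≈ 0.930

0.930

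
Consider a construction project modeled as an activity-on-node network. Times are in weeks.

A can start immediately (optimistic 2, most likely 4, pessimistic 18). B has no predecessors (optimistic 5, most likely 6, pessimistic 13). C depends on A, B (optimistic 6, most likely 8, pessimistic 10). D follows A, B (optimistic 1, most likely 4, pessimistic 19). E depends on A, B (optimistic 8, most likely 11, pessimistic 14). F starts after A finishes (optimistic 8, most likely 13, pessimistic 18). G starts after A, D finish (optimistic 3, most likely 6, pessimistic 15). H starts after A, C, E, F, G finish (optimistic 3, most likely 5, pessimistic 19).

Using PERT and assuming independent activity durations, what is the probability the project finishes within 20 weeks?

0.067

te_A = (2 + 4·4 + 18)/6 = 36/6 = 6; σ²_A = ((18−2)/6)² = 7.111
te_B = (5 + 4·6 + 13)/6 = 42/6 = 7; σ²_B = ((13−5)/6)² = 1.778
te_C = (6 + 4·8 + 10)/6 = 48/6 = 8; σ²_C = ((10−6)/6)² = 0.444
te_D = (1 + 4·4 + 19)/6 = 36/6 = 6; σ²_D = ((19−1)/6)² = 9.000
te_E = (8 + 4·11 + 14)/6 = 66/6 = 11; σ²_E = ((14−8)/6)² = 1.000
te_F = (8 + 4·13 + 18)/6 = 78/6 = 13; σ²_F = ((18−8)/6)² = 2.778
te_G = (3 + 4·6 + 15)/6 = 42/6 = 7; σ²_G = ((15−3)/6)² = 4.000
te_H = (3 + 4·5 + 19)/6 = 42/6 = 7; σ²_H = ((19−3)/6)² = 7.111

Forward pass:
ES_A = 0; EF_A = 6
ES_B = 0; EF_B = 7
ES_C = max(EF_A=6, EF_B=7) = 7; EF_C = 7+8 = 15
ES_D = max(EF_A=6, EF_B=7) = 7; EF_D = 7+6 = 13
ES_E = max(EF_A=6, EF_B=7) = 7; EF_E = 7+11 = 18
ES_F = 6; EF_F = 6+13 = 19
ES_G = max(EF_A=6, EF_D=13) = 13; EF_G = 13+7 = 20
ES_H = max(EF_A=6, EF_C=15, EF_E=18, EF_F=19, EF_G=20) = 20; EF_H = 20+7 = 27
Expected project duration μ = 27 weeks. Critical path: B → D → G → H.

Variance along critical path = 1.778 + 9.000 + 4.000 + 7.111 = 21.889; σ = √21.889 = 4.679 weeks.
Z = (20 − 27) / 4.679 = -1.496
P(T ≤ 20) = Φ(-1.496) ≈ 0.067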